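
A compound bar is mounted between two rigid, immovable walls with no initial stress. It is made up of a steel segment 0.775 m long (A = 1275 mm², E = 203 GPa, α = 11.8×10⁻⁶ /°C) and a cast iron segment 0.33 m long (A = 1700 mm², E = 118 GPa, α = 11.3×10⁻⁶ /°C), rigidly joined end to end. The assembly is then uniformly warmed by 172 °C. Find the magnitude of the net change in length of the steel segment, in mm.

If the supports were absent, the total length change would be Σ αᵢΔT Lᵢ = 11.8×10⁻⁶×172×775 + 11.3×10⁻⁶×172×330 = 2.214 mm.
The rigid supports impose zero overall length change; the single axial force P common to all segments must satisfy P Σ Lᵢ/(AᵢEᵢ) = δ_free.
The series flexibility is Σ Lᵢ/(AᵢEᵢ) = 775/(1275×203×10³) + 330/(1700×118×10³) = 4.639×10⁻⁶ mm/N.
So P = 2.214 / 4.639×10⁻⁶ = 477.3 kN, compressive.
For the steel segment, free thermal change = 11.8×10⁻⁶×172×775 = 1.573 mm and elastic change from P = 477300×775/(1275×203×10³) = 1.429 mm; these oppose, so the net change is 0.144 mm (segment lengthens).

|ΔL| ≈ 0.144 mm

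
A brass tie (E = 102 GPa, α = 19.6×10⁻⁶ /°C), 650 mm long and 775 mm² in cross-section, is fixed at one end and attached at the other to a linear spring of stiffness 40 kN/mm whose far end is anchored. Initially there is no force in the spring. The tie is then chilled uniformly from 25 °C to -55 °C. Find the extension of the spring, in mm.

δ ≈ 0.767 mm

Free thermal contraction: δ_free = αΔT L = 19.6×10⁻⁶ × 80 × 650 = 1.019 mm.
With a force P in the spring, the elastic change of the tie is PL/(AE) and that of the spring is P/k; compatibility requires their sum to equal δ_free.
So P = δ_free / [L/(AE) + 1/k] = 1.019 / [ 650/(775×102×10³) + 1/(40×10³) ].
P = 1.019 / 3.322×10⁻⁵ = 30680 N.
Spring extension = P/k = 30680/(40×10³) = 0.7669 mm.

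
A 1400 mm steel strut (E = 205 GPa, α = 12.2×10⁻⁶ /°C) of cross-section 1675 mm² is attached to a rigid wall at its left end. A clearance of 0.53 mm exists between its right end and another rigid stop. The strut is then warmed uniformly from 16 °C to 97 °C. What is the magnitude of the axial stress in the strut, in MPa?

Unrestrained expansion: δ_free = αΔT L = 12.2×10⁻⁶ × 81 × 1400 = 1.383 mm.
The gap closes (δ_free > 0.53 mm) and the wall then resists a further 1.383 − 0.53 = 0.8535 mm of expansion.
Compatibility: PL/(AE) = 0.8535 mm, so σ = P/A = E × (0.8535/1400) = 125 MPa.

σ ≈ 125 MPa (compressive)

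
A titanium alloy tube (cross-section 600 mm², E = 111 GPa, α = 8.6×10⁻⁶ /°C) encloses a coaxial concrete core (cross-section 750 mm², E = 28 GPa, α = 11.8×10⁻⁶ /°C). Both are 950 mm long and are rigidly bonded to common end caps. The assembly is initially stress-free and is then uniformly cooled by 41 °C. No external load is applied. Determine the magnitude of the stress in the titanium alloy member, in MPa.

σ ≈ 3.49 MPa (compressive)

The concrete has the larger α, so on cooling it would change length more than the titanium alloy if both were free. The rigid plates force a common final length, so the concrete is put into tension and the titanium alloy into compression, with equal and opposite forces P (no external load).
Setting the final lengths equal and cancelling L: (α₁ − α₂)ΔT = P/(A₁E₁) + P/(A₂E₂).
|α₁ − α₂|·ΔT = 3.2×10⁻⁶ × 41 = 0.0001312.
1/(A₁E₁) + 1/(A₂E₂) = 1/(600×111×10³) + 1/(750×28×10³) = 6.263×10⁻⁸ N⁻¹.
P = 0.0001312 / 6.263×10⁻⁸ = 2095 N = 2.095 kN.
σ_{titanium alloy} = P/A₁ = 2095/600 = 3.491 MPa, compressive.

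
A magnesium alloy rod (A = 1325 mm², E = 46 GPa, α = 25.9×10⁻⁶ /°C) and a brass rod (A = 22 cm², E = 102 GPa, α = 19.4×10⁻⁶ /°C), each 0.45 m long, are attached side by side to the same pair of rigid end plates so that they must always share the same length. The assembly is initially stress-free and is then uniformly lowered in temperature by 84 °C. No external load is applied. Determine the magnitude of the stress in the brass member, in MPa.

σ ≈ 11.9 MPa (compressive)

The magnesium alloy has the larger α, so on cooling it would change length more than the brass if both were free. The rigid plates force a common final length, so the magnesium alloy is put into tension and the brass into compression, with equal and opposite forces P (no external load).
Equating the net (thermal + elastic) strains gives |α₁ − α₂|·ΔT = P·[1/(A₁E₁) + 1/(A₂E₂)].
|α₁ − α₂|·ΔT = 6.5×10⁻⁶ × 84 = 0.000546.
1/(A₁E₁) + 1/(A₂E₂) = 1/(1325×46×10³) + 1/(2200×102×10³) = 2.086×10⁻⁸ N⁻¹.
P = 0.000546 / 2.086×10⁻⁸ = 26170 N = 26.17 kN.
σ_{brass} = P/A₂ = 26170/2200 = 11.9 MPa, compressive.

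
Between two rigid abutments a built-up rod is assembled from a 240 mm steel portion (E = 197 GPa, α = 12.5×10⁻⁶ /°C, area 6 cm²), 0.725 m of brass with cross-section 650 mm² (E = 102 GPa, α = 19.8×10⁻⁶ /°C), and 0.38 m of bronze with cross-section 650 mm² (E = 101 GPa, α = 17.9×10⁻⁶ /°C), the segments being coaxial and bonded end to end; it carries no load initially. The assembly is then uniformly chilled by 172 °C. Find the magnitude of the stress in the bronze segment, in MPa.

σ ≈ 341 MPa (tensile)

With the walls removed the bar would change length by δ_free = Σ αᵢΔT Lᵢ = 12.5×10⁻⁶×172×240 + 19.8×10⁻⁶×172×725 + 17.9×10⁻⁶×172×380 = 4.155 mm.
The walls prevent any net length change, so an axial force P (same in every segment) develops. Compatibility: P · Σ Lᵢ/(AᵢEᵢ) = δ_free.
Σ Lᵢ/(AᵢEᵢ) = 240/(600×197×10³) + 725/(650×102×10³) + 380/(650×101×10³) = 1.875×10⁻⁵ mm/N.
So P = 4.155 / 1.875×10⁻⁵ = 221.6 kN, tensile.
σ_{bronze} = P / A = 221600 / 650 = 340.9 MPa.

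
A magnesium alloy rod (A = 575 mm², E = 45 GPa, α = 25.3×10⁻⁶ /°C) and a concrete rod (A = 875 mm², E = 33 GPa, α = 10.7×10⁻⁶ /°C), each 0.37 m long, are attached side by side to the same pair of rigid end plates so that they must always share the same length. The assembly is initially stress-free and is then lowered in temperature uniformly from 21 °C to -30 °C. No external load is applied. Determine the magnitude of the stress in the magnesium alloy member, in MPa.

σ ≈ 17.7 MPa (tensile)

The magnesium alloy has the larger α, so on cooling it would change length more than the concrete if both were free. The rigid plates force a common final length, so the magnesium alloy is put into tension and the concrete into compression, with equal and opposite forces P (no external load).
Compatibility of the two members (thermal + elastic change equal): (α₁ − α₂)ΔT = P·[1/(A₁E₁) + 1/(A₂E₂)].
|α₁ − α₂|·ΔT = 14.6×10⁻⁶ × 51 = 0.0007446.
1/(A₁E₁) + 1/(A₂E₂) = 1/(575×45×10³) + 1/(875×33×10³) = 7.328×10⁻⁸ N⁻¹.
P = 0.0007446 / 7.328×10⁻⁸ = 10160 N = 10.16 kN.
σ_{magnesium alloy} = P/A₁ = 10160/575 = 17.67 MPa, tensile.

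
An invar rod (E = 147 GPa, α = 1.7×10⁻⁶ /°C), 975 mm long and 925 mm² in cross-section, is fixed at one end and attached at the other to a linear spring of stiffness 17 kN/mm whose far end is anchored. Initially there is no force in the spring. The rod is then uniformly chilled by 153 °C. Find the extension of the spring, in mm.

The unrestrained thermal change is αΔT L = 1.7×10⁻⁶ × 153 × 975 = 0.2536 mm.
With a force P in the spring, the elastic change of the rod is PL/(AE) and that of the spring is P/k; compatibility requires their sum to equal δ_free.
So P = δ_free / [L/(AE) + 1/k] = 0.2536 / [ 975/(925×147×10³) + 1/(17×10³) ].
P = 0.2536 / 6.599×10⁻⁵ = 3843 N.
Spring extension = P/k = 3843/(17×10³) = 0.226 mm.

δ ≈ 0.226 mm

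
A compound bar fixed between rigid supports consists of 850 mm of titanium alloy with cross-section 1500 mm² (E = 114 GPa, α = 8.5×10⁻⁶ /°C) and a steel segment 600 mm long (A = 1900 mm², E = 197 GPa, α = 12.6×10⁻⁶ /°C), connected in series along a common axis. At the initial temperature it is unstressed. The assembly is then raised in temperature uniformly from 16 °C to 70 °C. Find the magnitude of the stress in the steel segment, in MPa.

σ ≈ 63.9 MPa (compressive)

Free thermal expansion of the whole bar: Σ αᵢΔT Lᵢ = 8.5×10⁻⁶×54×850 + 12.6×10⁻⁶×54×600 = 0.7984 mm.
The rigid supports impose zero overall length change; the single axial force P common to all segments must satisfy P Σ Lᵢ/(AᵢEᵢ) = δ_free.
Σ Lᵢ/(AᵢEᵢ) = 850/(1500×114×10³) + 600/(1900×197×10³) = 6.574×10⁻⁶ mm/N.
So P = 0.7984 / 6.574×10⁻⁶ = 121.5 kN, compressive.
σ_{steel} = P / A = 121500 / 1900 = 63.92 MPa.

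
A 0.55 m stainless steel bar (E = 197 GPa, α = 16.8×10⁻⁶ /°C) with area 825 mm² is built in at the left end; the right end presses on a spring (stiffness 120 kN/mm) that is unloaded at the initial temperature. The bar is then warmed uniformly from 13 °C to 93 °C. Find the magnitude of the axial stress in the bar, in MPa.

σ ≈ 76.5 MPa (compressive)

If the spring were absent the bar would lengthen by αΔT L = 16.8×10⁻⁶ × 80 × 550 = 0.7392 mm.
With a force P in the spring, the elastic change of the bar is PL/(AE) and that of the spring is P/k; compatibility requires their sum to equal δ_free.
P [ L/(AE) + 1/k ] = δ_free → P [ 550/(825×197×10³) + 1/(120×10³) ] = 0.7392.
P = 0.7392 / 1.172×10⁻⁵ = 63090 N.
σ = P/A = 63090/825 = 76.47 MPa.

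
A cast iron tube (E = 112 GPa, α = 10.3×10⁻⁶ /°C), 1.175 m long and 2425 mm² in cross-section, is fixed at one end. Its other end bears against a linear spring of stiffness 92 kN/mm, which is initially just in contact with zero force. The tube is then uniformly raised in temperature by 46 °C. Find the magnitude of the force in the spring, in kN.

If the spring were absent the tube would lengthen by αΔT L = 10.3×10⁻⁶ × 46 × 1175 = 0.5567 mm.
With a force P in the spring, the elastic change of the tube is PL/(AE) and that of the spring is P/k; compatibility requires their sum to equal δ_free.
P [ L/(AE) + 1/k ] = δ_free → P [ 1175/(2425×112×10³) + 1/(92×10³) ] = 0.5567.
P = 0.5567 / 1.52×10⁻⁵ = 36640 N.

P ≈ 36.6 kN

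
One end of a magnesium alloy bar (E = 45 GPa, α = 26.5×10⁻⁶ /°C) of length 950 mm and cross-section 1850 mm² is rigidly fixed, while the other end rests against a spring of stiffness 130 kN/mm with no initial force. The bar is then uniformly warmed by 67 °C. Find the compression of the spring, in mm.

Free thermal expansion: δ_free = αΔT L = 26.5×10⁻⁶ × 67 × 950 = 1.687 mm.
Let P be the compressive force at the spring. The bar shortens elastically by PL/(AE) and the spring compresses by P/k; together these equal δ_free.
P [ L/(AE) + 1/k ] = δ_free → P [ 950/(1850×45×10³) + 1/(130×10³) ] = 1.687.
P = 1.687 / 1.91×10⁻⁵ = 88290 N.
Spring compression = P/k = 88290/(130×10³) = 0.6792 mm.

δ ≈ 0.679 mm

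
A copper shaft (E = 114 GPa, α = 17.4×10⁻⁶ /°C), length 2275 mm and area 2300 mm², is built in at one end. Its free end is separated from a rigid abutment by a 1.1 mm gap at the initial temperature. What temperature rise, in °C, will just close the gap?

Contact occurs when the free expansion equals the gap: αΔT L = 1.1 mm.
So ΔT = g/(αL) = 1.1/(17.4×10⁻⁶ × 2275) = 27.79 °C.

ΔT ≈ 27.8 °C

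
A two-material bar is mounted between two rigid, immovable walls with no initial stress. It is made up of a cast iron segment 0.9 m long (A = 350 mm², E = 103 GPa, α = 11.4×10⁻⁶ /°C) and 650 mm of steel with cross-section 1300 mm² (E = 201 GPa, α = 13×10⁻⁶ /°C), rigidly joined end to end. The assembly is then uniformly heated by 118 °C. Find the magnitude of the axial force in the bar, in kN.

P ≈ 80.4 kN (compressive)

If the supports were absent, the total length change would be Σ αᵢΔT Lᵢ = 11.4×10⁻⁶×118×900 + 13×10⁻⁶×118×650 = 2.208 mm.
Since the ends are fixed, an axial force P builds up, equal in every segment, with P · Σ Lᵢ/(AᵢEᵢ) = δ_free.
The series flexibility is Σ Lᵢ/(AᵢEᵢ) = 900/(350×103×10³) + 650/(1300×201×10³) = 2.745×10⁻⁵ mm/N.
So P = 2.208 / 2.745×10⁻⁵ = 80.42 kN, compressive.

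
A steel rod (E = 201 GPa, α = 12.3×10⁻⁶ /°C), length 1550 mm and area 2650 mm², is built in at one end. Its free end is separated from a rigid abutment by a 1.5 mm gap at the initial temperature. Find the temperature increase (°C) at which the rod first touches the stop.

ΔT ≈ 78.7 °C

Contact occurs when the free expansion equals the gap: αΔT L = 1.5 mm.
ΔT = 1.5 / (12.3×10⁻⁶ × 1550) = 78.68 °C.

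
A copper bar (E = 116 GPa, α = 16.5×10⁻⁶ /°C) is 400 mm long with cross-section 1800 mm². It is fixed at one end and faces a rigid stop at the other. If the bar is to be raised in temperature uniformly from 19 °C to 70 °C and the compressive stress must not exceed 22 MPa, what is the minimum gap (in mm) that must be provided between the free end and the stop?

g ≈ 0.261 mm

Free expansion if unrestrained: δ_free = αΔT L = 16.5×10⁻⁶ × 51 × 400 = 0.3366 mm.
A stress of 22 MPa corresponds to the wall pushing the bar back by σL/E = 22×400/(116×10³) = 0.07586 mm.
The gap must absorb the remainder: g_min = 0.3366 − 0.07586 = 0.2607 mm.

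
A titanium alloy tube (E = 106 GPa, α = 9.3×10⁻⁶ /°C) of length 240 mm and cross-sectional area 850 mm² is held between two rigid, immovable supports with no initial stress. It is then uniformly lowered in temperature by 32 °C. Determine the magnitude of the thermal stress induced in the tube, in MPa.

Because both ends are immovable the net strain is zero, and the suppressed thermal strain is αΔT = 9.3×10⁻⁶ × 32 = 297.6×10⁻⁶.
σ = EαΔT = 106×10³ × 9.3×10⁻⁶ × 32 = 31.55 MPa (tensile; the tube is trying to contract).

σ ≈ 31.5 MPa (tensile)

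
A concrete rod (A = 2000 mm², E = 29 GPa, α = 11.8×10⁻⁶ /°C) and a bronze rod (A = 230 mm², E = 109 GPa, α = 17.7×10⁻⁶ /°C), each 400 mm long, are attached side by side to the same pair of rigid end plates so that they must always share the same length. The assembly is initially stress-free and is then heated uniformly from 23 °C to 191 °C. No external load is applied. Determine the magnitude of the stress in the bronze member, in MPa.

The bronze has the larger α, so on heating it would change length more than the concrete if both were free. The rigid plates force a common final length, so the bronze is put into compression and the concrete into tension, with equal and opposite forces P (no external load).
Setting the final lengths equal and cancelling L: (α₁ − α₂)ΔT = P/(A₁E₁) + P/(A₂E₂).
|α₁ − α₂|·ΔT = 5.9×10⁻⁶ × 168 = 0.0009912.
1/(A₁E₁) + 1/(A₂E₂) = 1/(2000×29×10³) + 1/(230×109×10³) = 5.713×10⁻⁸ N⁻¹.
So P = 0.0009912 / 5.713×10⁻⁸ = 17.35 kN.
σ_{bronze} = P/A₂ = 17350/230 = 75.43 MPa, compressive.

σ ≈ 75.4 MPa (compressive)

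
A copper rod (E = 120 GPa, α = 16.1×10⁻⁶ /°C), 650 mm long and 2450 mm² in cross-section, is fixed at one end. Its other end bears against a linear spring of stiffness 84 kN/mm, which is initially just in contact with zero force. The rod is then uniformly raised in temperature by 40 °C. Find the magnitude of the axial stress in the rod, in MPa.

σ ≈ 12.1 MPa (compressive)

If the spring were absent the rod would lengthen by αΔT L = 16.1×10⁻⁶ × 40 × 650 = 0.4186 mm.
Let P be the compressive force at the spring. The rod shortens elastically by PL/(AE) and the spring compresses by P/k; together these equal δ_free.
P [ L/(AE) + 1/k ] = δ_free → P [ 650/(2450×120×10³) + 1/(84×10³) ] = 0.4186.
P = 0.4186 / 1.412×10⁻⁵ = 29660 N.
σ = P/A = 29660/2450 = 12.1 MPa.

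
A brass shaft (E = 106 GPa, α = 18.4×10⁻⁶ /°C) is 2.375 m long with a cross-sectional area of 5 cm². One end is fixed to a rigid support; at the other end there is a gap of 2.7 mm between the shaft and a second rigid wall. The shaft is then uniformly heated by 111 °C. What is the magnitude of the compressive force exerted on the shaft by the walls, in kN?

P ≈ 48 kN

If the wall were absent the shaft would grow by αΔT L = 18.4×10⁻⁶ × 111 × 2375 = 4.851 mm.
The gap closes (δ_free > 2.7 mm) and the wall then resists a further 4.851 − 2.7 = 2.151 mm of expansion.
Compatibility: PL/(AE) = 2.151 mm, so σ = P/A = E × (2.151/2375) = 95.99 MPa.
P = σA = 95.99 × 500 = 47.99 kN.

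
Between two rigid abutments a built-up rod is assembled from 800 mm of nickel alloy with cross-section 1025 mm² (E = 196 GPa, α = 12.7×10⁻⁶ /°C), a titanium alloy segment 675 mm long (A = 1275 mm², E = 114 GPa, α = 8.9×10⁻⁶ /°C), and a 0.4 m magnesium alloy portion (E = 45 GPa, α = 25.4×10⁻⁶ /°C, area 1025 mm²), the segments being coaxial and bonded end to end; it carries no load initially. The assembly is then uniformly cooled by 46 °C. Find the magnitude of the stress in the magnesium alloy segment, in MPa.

Free thermal contraction of the whole bar: Σ αᵢΔT Lᵢ = 12.7×10⁻⁶×46×800 + 8.9×10⁻⁶×46×675 + 25.4×10⁻⁶×46×400 = 1.211 mm.
The rigid supports impose zero overall length change; the single axial force P common to all segments must satisfy P Σ Lᵢ/(AᵢEᵢ) = δ_free.
The series flexibility is Σ Lᵢ/(AᵢEᵢ) = 800/(1025×196×10³) + 675/(1275×114×10³) + 400/(1025×45×10³) = 1.73×10⁻⁵ mm/N.
Hence P = δ_free / Σ(L/AE) = 1.211/1.73×10⁻⁵ = 70.01 kN (tensile).
σ_{magnesium alloy} = P / A = 70010 / 1025 = 68.3 MPa.

σ ≈ 68.3 MPa (tensile)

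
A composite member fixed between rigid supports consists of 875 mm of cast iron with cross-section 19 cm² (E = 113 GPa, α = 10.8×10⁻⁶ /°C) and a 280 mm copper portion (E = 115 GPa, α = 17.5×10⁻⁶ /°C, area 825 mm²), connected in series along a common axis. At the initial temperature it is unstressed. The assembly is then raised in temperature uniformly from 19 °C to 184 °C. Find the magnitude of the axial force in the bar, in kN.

Free thermal expansion of the whole bar: Σ αᵢΔT Lᵢ = 10.8×10⁻⁶×165×875 + 17.5×10⁻⁶×165×280 = 2.368 mm.
The rigid supports impose zero overall length change; the single axial force P common to all segments must satisfy P Σ Lᵢ/(AᵢEᵢ) = δ_free.
The series flexibility is Σ Lᵢ/(AᵢEᵢ) = 875/(1900×113×10³) + 280/(825×115×10³) = 7.027×10⁻⁶ mm/N.
So P = 2.368 / 7.027×10⁻⁶ = 337 kN, compressive.

P ≈ 337 kN (compressive)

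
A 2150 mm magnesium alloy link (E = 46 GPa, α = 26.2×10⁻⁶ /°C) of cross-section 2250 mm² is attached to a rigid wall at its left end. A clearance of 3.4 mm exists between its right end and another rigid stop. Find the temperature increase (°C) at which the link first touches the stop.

The gap closes when αΔT L = 3.4 mm, since the link is still unstressed at that instant.
So ΔT = g/(αL) = 3.4/(26.2×10⁻⁶ × 2150) = 60.36 °C.

ΔT ≈ 60.4 °C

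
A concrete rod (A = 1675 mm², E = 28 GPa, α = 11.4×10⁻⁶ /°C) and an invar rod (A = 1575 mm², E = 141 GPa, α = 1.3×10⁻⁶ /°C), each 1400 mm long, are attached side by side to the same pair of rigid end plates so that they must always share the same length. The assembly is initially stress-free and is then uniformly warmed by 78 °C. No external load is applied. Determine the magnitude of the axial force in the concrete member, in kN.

P ≈ 30.5 kN (compressive in the concrete)

Equilibrium of a rigid end plate with no external load gives equal and opposite internal forces ±P in the two members. Since α_{concrete} > α_{invar}, heating drives the concrete into compression and the invar into tension.
Equating the net (thermal + elastic) strains gives |α₁ − α₂|·ΔT = P·[1/(A₁E₁) + 1/(A₂E₂)].
|α₁ − α₂|·ΔT = 10.1×10⁻⁶ × 78 = 0.0007878.
1/(A₁E₁) + 1/(A₂E₂) = 1/(1675×28×10³) + 1/(1575×141×10³) = 2.582×10⁻⁸ N⁻¹.
So P = 0.0007878 / 2.582×10⁻⁸ = 30.51 kN.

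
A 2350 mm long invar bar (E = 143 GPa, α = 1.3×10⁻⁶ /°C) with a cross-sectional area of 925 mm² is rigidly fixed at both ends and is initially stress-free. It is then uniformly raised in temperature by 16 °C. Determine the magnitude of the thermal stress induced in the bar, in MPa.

σ ≈ 2.97 MPa (compressive)

With length fixed, the mechanical strain must cancel the thermal strain αΔT = 1.3×10⁻⁶ × 16 = 20.8×10⁻⁶.
Hence σ = E·αΔT = 143×10³ × 20.8×10⁻⁶ = 2.974 MPa, compressive.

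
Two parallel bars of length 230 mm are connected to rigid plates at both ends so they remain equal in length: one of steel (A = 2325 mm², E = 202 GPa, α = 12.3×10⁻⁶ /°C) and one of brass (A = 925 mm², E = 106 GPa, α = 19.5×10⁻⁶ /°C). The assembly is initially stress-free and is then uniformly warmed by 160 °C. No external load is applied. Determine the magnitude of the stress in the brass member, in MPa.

The brass has the larger α, so on heating it would change length more than the steel if both were free. The rigid plates force a common final length, so the brass is put into compression and the steel into tension, with equal and opposite forces P (no external load).
Equating the net (thermal + elastic) strains gives |α₁ − α₂|·ΔT = P·[1/(A₁E₁) + 1/(A₂E₂)].
|α₁ − α₂|·ΔT = 7.2×10⁻⁶ × 160 = 0.001152.
1/(A₁E₁) + 1/(A₂E₂) = 1/(2325×202×10³) + 1/(925×106×10³) = 1.233×10⁻⁸ N⁻¹.
P = 0.001152 / 1.233×10⁻⁸ = 93440 N = 93.44 kN.
σ_{brass} = P/A₂ = 93440/925 = 101 MPa, compressive.

σ ≈ 101 MPa (compressive)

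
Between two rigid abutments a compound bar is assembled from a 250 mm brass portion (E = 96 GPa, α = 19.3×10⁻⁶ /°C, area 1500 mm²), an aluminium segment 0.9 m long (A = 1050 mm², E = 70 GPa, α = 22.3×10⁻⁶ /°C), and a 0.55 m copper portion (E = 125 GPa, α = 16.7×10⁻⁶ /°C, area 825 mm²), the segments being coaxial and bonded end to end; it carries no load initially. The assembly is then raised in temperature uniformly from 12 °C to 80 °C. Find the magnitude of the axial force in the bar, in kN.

P ≈ 120 kN (compressive)

If the supports were absent, the total length change would be Σ αᵢΔT Lᵢ = 19.3×10⁻⁶×68×250 + 22.3×10⁻⁶×68×900 + 16.7×10⁻⁶×68×550 = 2.317 mm.
The rigid supports impose zero overall length change; the single axial force P common to all segments must satisfy P Σ Lᵢ/(AᵢEᵢ) = δ_free.
The series flexibility is Σ Lᵢ/(AᵢEᵢ) = 250/(1500×96×10³) + 900/(1050×70×10³) + 550/(825×125×10³) = 1.931×10⁻⁵ mm/N.
So P = 2.317 / 1.931×10⁻⁵ = 120 kN, compressive.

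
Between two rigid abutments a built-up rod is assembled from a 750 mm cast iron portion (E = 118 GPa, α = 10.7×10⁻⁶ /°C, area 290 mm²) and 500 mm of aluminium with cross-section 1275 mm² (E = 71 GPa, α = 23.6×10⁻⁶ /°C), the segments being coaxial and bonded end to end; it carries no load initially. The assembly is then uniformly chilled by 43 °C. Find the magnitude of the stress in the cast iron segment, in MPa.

With the walls removed the bar would change length by δ_free = Σ αᵢΔT Lᵢ = 10.7×10⁻⁶×43×750 + 23.6×10⁻⁶×43×500 = 0.8525 mm.
Since the ends are fixed, an axial force P builds up, equal in every segment, with P · Σ Lᵢ/(AᵢEᵢ) = δ_free.
Σ Lᵢ/(AᵢEᵢ) = 750/(290×118×10³) + 500/(1275×71×10³) = 2.744×10⁻⁵ mm/N.
Hence P = δ_free / Σ(L/AE) = 0.8525/2.744×10⁻⁵ = 31.07 kN (tensile).
σ_{cast iron} = P / A = 31070 / 290 = 107.1 MPa.

σ ≈ 107 MPa (tensile)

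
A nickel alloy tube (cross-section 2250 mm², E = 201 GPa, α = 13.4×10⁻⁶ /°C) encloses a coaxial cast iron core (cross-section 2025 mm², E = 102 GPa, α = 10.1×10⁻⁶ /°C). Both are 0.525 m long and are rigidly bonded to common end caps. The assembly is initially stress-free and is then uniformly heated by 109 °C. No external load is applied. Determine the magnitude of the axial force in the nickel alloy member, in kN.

Both members must finish at the same length. With the larger α, the nickel alloy tends to over-expand; the plates restrain it, putting the nickel alloy in compression and the cast iron in tension. With no external load the two internal forces are equal and opposite, magnitude P.
Setting the final lengths equal and cancelling L: (α₁ − α₂)ΔT = P/(A₁E₁) + P/(A₂E₂).
|α₁ − α₂|·ΔT = 3.3×10⁻⁶ × 109 = 0.0003597.
1/(A₁E₁) + 1/(A₂E₂) = 1/(2250×201×10³) + 1/(2025×102×10³) = 7.053×10⁻⁹ N⁻¹.
So P = 0.0003597 / 7.053×10⁻⁹ = 51 kN.

P ≈ 51 kN (compressive in the nickel alloy)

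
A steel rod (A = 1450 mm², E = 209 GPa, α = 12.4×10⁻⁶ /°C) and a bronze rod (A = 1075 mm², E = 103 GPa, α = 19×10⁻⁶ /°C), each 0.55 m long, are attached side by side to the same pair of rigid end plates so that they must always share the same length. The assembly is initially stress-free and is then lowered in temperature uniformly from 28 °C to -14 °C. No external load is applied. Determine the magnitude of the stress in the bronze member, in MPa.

σ ≈ 20.9 MPa (tensile)

Both members must finish at the same length. With the larger α, the bronze tends to over-contract; the plates restrain it, putting the bronze in tension and the steel in compression. With no external load the two internal forces are equal and opposite, magnitude P.
Compatibility of the two members (thermal + elastic change equal): (α₁ − α₂)ΔT = P·[1/(A₁E₁) + 1/(A₂E₂)].
|α₁ − α₂|·ΔT = 6.6×10⁻⁶ × 42 = 0.0002772.
1/(A₁E₁) + 1/(A₂E₂) = 1/(1450×209×10³) + 1/(1075×103×10³) = 1.233×10⁻⁸ N⁻¹.
So P = 0.0002772 / 1.233×10⁻⁸ = 22.48 kN.
σ_{bronze} = P/A₂ = 22480/1075 = 20.91 MPa, tensile.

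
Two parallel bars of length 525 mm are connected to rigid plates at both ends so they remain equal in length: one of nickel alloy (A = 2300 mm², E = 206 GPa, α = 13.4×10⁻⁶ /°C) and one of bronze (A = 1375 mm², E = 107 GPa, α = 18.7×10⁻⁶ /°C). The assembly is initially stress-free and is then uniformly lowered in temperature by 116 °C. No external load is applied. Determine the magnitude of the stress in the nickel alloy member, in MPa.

Both members must finish at the same length. With the larger α, the bronze tends to over-contract; the plates restrain it, putting the bronze in tension and the nickel alloy in compression. With no external load the two internal forces are equal and opposite, magnitude P.
Setting the final lengths equal and cancelling L: (α₁ − α₂)ΔT = P/(A₁E₁) + P/(A₂E₂).
|α₁ − α₂|·ΔT = 5.3×10⁻⁶ × 116 = 0.0006148.
1/(A₁E₁) + 1/(A₂E₂) = 1/(2300×206×10³) + 1/(1375×107×10³) = 8.908×10⁻⁹ N⁻¹.
So P = 0.0006148 / 8.908×10⁻⁹ = 69.02 kN.
σ_{nickel alloy} = P/A₁ = 69020/2300 = 30.01 MPa, compressive.

σ ≈ 30 MPa (compressive)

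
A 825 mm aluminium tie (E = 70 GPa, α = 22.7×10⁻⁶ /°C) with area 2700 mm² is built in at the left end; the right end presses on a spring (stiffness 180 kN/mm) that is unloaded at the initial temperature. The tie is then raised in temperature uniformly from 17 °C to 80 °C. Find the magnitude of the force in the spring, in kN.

The unrestrained thermal change is αΔT L = 22.7×10⁻⁶ × 63 × 825 = 1.18 mm.
Let P be the compressive force at the spring. The tie shortens elastically by PL/(AE) and the spring compresses by P/k; together these equal δ_free.
P [ L/(AE) + 1/k ] = δ_free → P [ 825/(2700×70×10³) + 1/(180×10³) ] = 1.18.
P = 1.18 / 9.921×10⁻⁶ = 118900 N.

P ≈ 119 kN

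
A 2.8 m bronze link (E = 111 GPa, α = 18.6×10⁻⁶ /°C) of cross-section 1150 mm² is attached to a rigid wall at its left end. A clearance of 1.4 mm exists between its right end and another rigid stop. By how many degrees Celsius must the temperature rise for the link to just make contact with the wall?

Contact occurs when the free expansion equals the gap: αΔT L = 1.4 mm.
So ΔT = g/(αL) = 1.4/(18.6×10⁻⁶ × 2800) = 26.88 °C.

ΔT ≈ 26.9 °C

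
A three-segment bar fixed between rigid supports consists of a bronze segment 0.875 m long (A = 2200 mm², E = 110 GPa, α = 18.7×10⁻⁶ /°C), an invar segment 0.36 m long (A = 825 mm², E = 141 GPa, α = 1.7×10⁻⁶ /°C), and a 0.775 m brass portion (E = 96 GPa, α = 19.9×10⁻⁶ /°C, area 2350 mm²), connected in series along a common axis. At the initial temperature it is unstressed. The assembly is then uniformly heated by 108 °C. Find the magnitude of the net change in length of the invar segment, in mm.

With the walls removed the bar would change length by δ_free = Σ αᵢΔT Lᵢ = 18.7×10⁻⁶×108×875 + 1.7×10⁻⁶×108×360 + 19.9×10⁻⁶×108×775 = 3.499 mm.
The walls prevent any net length change, so an axial force P (same in every segment) develops. Compatibility: P · Σ Lᵢ/(AᵢEᵢ) = δ_free.
The series flexibility is Σ Lᵢ/(AᵢEᵢ) = 875/(2200×110×10³) + 360/(825×141×10³) + 775/(2350×96×10³) = 1.015×10⁻⁵ mm/N.
Hence P = δ_free / Σ(L/AE) = 3.499/1.015×10⁻⁵ = 344.9 kN (compressive).
For the invar segment, free thermal change = 1.7×10⁻⁶×108×360 = 0.0661 mm and elastic change from P = 344900×360/(825×141×10³) = 1.067 mm; these oppose, so the net change is 1 mm (segment shortens).

|ΔL| ≈ 1 mm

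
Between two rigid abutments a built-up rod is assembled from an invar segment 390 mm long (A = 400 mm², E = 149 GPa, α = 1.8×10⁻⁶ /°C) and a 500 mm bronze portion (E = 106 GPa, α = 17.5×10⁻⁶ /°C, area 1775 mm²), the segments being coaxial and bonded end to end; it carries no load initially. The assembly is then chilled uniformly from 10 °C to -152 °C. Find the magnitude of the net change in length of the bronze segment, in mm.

|ΔL| ≈ 0.975 mm

With the walls removed the bar would change length by δ_free = Σ αᵢΔT Lᵢ = 1.8×10⁻⁶×162×390 + 17.5×10⁻⁶×162×500 = 1.531 mm.
The walls prevent any net length change, so an axial force P (same in every segment) develops. Compatibility: P · Σ Lᵢ/(AᵢEᵢ) = δ_free.
The series flexibility is Σ Lᵢ/(AᵢEᵢ) = 390/(400×149×10³) + 500/(1775×106×10³) = 9.201×10⁻⁶ mm/N.
P = 1.531 / 9.201×10⁻⁶ = 166400 N = 166.4 kN, tensile.
For the bronze segment, free thermal change = 17.5×10⁻⁶×162×500 = 1.417 mm and elastic change from P = 166400×500/(1775×106×10³) = 0.4422 mm; these oppose, so the net change is 0.975 mm (segment shortens).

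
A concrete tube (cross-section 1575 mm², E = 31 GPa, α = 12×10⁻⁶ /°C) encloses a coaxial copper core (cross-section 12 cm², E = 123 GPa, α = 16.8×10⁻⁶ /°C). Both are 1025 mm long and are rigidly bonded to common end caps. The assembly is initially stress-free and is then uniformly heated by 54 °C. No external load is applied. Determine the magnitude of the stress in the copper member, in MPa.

σ ≈ 7.92 MPa (compressive)

Both members must finish at the same length. With the larger α, the copper tends to over-expand; the plates restrain it, putting the copper in compression and the concrete in tension. With no external load the two internal forces are equal and opposite, magnitude P.
Compatibility of the two members (thermal + elastic change equal): (α₁ − α₂)ΔT = P·[1/(A₁E₁) + 1/(A₂E₂)].
|α₁ − α₂|·ΔT = 4.8×10⁻⁶ × 54 = 0.0002592.
1/(A₁E₁) + 1/(A₂E₂) = 1/(1575×31×10³) + 1/(1200×123×10³) = 2.726×10⁻⁸ N⁻¹.
So P = 0.0002592 / 2.726×10⁻⁸ = 9.51 kN.
σ_{copper} = P/A₂ = 9510/1200 = 7.925 MPa, compressive.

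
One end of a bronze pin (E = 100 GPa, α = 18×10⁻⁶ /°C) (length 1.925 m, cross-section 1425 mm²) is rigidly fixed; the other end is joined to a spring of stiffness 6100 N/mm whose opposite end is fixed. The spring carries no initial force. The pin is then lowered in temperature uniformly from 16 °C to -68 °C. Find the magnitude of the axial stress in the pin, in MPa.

The unrestrained thermal change is αΔT L = 18×10⁻⁶ × 84 × 1925 = 2.911 mm.
With a force P in the spring, the elastic change of the pin is PL/(AE) and that of the spring is P/k; compatibility requires their sum to equal δ_free.
So P = δ_free / [L/(AE) + 1/k] = 2.911 / [ 1925/(1425×100×10³) + 1/(6100) ].
P = 2.911 / 0.0001774 = 16400 N.
σ = P/A = 16400/1425 = 11.51 MPa.

σ ≈ 11.5 MPa (tensile)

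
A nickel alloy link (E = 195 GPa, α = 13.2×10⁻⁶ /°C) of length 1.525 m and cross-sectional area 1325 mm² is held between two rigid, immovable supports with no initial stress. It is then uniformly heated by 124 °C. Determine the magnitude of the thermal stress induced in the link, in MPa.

With length fixed, the mechanical strain must cancel the thermal strain αΔT = 13.2×10⁻⁶ × 124 = 1636.8×10⁻⁶.
Hence σ = E·αΔT = 195×10³ × 1636.8×10⁻⁶ = 319.2 MPa, compressive.

σ ≈ 319 MPa (compressive)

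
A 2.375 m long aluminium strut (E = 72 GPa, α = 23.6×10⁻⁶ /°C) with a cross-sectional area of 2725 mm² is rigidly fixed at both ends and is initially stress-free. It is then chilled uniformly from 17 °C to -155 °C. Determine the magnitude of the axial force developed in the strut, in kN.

P ≈ 796 kN (tensile)

With zero net strain, σ = E·αΔT = 72 GPa × 23.6×10⁻⁶ × 172 = 292.3 MPa.
P = AEαΔT = 2725 × 72×10³ × 23.6×10⁻⁶ × 172 = 796.4 kN (tensile).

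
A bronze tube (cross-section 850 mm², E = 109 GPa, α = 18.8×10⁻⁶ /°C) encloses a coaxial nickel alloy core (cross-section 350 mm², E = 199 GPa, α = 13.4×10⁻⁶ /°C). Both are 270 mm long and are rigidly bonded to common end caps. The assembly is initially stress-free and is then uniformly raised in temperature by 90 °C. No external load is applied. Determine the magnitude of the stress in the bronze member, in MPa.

σ ≈ 22.7 MPa (compressive)

Equilibrium of a rigid end plate with no external load gives equal and opposite internal forces ±P in the two members. Since α_{bronze} > α_{nickel alloy}, heating drives the bronze into compression and the nickel alloy into tension.
Compatibility of the two members (thermal + elastic change equal): (α₁ − α₂)ΔT = P·[1/(A₁E₁) + 1/(A₂E₂)].
|α₁ − α₂|·ΔT = 5.4×10⁻⁶ × 90 = 0.000486.
1/(A₁E₁) + 1/(A₂E₂) = 1/(850×109×10³) + 1/(350×199×10³) = 2.515×10⁻⁸ N⁻¹.
P = 0.000486 / 2.515×10⁻⁸ = 19320 N = 19.32 kN.
σ_{bronze} = P/A₁ = 19320/850 = 22.73 MPa, compressive.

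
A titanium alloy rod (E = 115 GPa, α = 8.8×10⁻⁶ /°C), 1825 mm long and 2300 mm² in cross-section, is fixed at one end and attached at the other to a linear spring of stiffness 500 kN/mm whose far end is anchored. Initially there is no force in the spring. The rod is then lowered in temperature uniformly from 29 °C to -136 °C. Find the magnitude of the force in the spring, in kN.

If the spring were absent the rod would shorten by αΔT L = 8.8×10⁻⁶ × 165 × 1825 = 2.65 mm.
Let P be the tensile force in the spring. The rod extends elastically by PL/(AE) and the spring stretches by P/k; together these equal δ_free.
So P = δ_free / [L/(AE) + 1/k] = 2.65 / [ 1825/(2300×115×10³) + 1/(500×10³) ].
P = 2.65 / 8.9×10⁻⁶ = 297700 N.

P ≈ 298 kN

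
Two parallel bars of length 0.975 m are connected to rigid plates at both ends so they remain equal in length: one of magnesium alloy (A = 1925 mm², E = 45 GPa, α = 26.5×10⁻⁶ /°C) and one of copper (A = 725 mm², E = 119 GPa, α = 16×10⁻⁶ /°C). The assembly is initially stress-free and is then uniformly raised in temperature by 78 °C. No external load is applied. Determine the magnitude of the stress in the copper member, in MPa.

σ ≈ 48.8 MPa (tensile)

Both members must finish at the same length. With the larger α, the magnesium alloy tends to over-expand; the plates restrain it, putting the magnesium alloy in compression and the copper in tension. With no external load the two internal forces are equal and opposite, magnitude P.
Setting the final lengths equal and cancelling L: (α₁ − α₂)ΔT = P/(A₁E₁) + P/(A₂E₂).
|α₁ − α₂|·ΔT = 10.5×10⁻⁶ × 78 = 0.000819.
1/(A₁E₁) + 1/(A₂E₂) = 1/(1925×45×10³) + 1/(725×119×10³) = 2.313×10⁻⁸ N⁻¹.
So P = 0.000819 / 2.313×10⁻⁸ = 35.4 kN.
σ_{copper} = P/A₂ = 35400/725 = 48.83 MPa, tensile.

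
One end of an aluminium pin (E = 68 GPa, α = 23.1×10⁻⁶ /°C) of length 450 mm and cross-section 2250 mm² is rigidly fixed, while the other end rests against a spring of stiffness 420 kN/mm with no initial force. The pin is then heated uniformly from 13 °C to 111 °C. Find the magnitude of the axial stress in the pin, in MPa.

The unrestrained thermal change is αΔT L = 23.1×10⁻⁶ × 98 × 450 = 1.019 mm.
Let P be the compressive force at the spring. The pin shortens elastically by PL/(AE) and the spring compresses by P/k; together these equal δ_free.
So P = δ_free / [L/(AE) + 1/k] = 1.019 / [ 450/(2250×68×10³) + 1/(420×10³) ].
P = 1.019 / 5.322×10⁻⁶ = 191400 N.
σ = P/A = 191400/2250 = 85.07 MPa.

σ ≈ 85.1 MPa (compressive)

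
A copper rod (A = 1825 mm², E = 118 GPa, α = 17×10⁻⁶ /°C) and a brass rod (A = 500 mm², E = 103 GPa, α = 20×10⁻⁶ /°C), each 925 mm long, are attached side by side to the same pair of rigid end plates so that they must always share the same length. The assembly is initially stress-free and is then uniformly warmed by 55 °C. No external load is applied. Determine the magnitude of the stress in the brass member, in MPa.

σ ≈ 13.7 MPa (compressive)

Both members must finish at the same length. With the larger α, the brass tends to over-expand; the plates restrain it, putting the brass in compression and the copper in tension. With no external load the two internal forces are equal and opposite, magnitude P.
Setting the final lengths equal and cancelling L: (α₁ − α₂)ΔT = P/(A₁E₁) + P/(A₂E₂).
|α₁ − α₂|·ΔT = 3×10⁻⁶ × 55 = 0.000165.
1/(A₁E₁) + 1/(A₂E₂) = 1/(1825×118×10³) + 1/(500×103×10³) = 2.406×10⁻⁸ N⁻¹.
P = 0.000165 / 2.406×10⁻⁸ = 6858 N = 6.858 kN.
σ_{brass} = P/A₂ = 6858/500 = 13.72 MPa, compressive.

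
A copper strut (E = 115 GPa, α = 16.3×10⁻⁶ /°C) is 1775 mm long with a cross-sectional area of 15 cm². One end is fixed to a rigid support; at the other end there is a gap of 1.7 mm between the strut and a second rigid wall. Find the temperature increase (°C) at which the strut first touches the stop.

ΔT ≈ 58.8 °C

The gap closes when αΔT L = 1.7 mm, since the strut is still unstressed at that instant.
So ΔT = g/(αL) = 1.7/(16.3×10⁻⁶ × 1775) = 58.76 °C.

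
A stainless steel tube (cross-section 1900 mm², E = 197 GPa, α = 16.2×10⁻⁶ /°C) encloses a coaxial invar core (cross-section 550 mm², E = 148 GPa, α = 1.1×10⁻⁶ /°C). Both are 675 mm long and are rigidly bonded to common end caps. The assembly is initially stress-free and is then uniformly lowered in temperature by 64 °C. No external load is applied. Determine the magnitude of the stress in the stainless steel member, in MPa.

σ ≈ 34 MPa (tensile)

Both members must finish at the same length. With the larger α, the stainless steel tends to over-contract; the plates restrain it, putting the stainless steel in tension and the invar in compression. With no external load the two internal forces are equal and opposite, magnitude P.
Setting the final lengths equal and cancelling L: (α₁ − α₂)ΔT = P/(A₁E₁) + P/(A₂E₂).
|α₁ − α₂|·ΔT = 15.1×10⁻⁶ × 64 = 0.0009664.
1/(A₁E₁) + 1/(A₂E₂) = 1/(1900×197×10³) + 1/(550×148×10³) = 1.496×10⁻⁸ N⁻¹.
So P = 0.0009664 / 1.496×10⁻⁸ = 64.61 kN.
σ_{stainless steel} = P/A₁ = 64610/1900 = 34.01 MPa, tensile.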